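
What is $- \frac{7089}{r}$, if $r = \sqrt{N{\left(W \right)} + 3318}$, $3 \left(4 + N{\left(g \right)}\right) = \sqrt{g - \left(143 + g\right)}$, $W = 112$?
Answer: $- \frac{7089 \sqrt{3}}{\sqrt{9942 + i \sqrt{143}}} \approx -123.14 + 0.074058 i$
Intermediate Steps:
$N{\left(g \right)} = -4 + \frac{i \sqrt{143}}{3}$ ($N{\left(g \right)} = -4 + \frac{\sqrt{g - \left(143 + g\right)}}{3} = -4 + \frac{\sqrt{-143}}{3} = -4 + \frac{i \sqrt{143}}{3}$)
$r = \sqrt{3314 + \frac{i \sqrt{143}}{3}}$ ($r = \sqrt{\left(-4 + \frac{i \sqrt{143}}{3}\right) + 3318} = \sqrt{3314 + \frac{i \sqrt{143}}{3}} \approx 57.567 + 0.0346 i$)
$- \frac{7089}{r} = - \frac{7089}{\frac{1}{3} \sqrt{29826 + 3 i \sqrt{143}}} = - 7089 \frac{3}{\sqrt{29826 + 3 i \sqrt{143}}} = - \frac{21267}{\sqrt{29826 + 3 i \sqrt{143}}}$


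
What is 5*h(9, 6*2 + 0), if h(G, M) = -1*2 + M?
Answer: 50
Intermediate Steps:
h(G, M) = -2 + M
5*h(9, 6*2 + 0) = 5*(-2 + (6*2 + 0)) = 5*(-2 + (12 + 0)) = 5*(-2 + 12) = 5*10 = 50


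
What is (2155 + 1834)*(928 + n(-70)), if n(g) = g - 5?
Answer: 3402617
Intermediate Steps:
n(g) = -5 + g
(2155 + 1834)*(928 + n(-70)) = (2155 + 1834)*(928 + (-5 - 70)) = 3989*(928 - 75) = 3989*853 = 3402617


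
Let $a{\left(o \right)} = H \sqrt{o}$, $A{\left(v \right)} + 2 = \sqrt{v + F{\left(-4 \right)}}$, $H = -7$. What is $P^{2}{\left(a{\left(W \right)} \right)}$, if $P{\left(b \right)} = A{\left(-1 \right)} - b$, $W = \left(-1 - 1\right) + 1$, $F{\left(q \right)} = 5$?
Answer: $-49$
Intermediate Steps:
$W = -1$ ($W = -2 + 1 = -1$)
$A{\left(v \right)} = -2 + \sqrt{5 + v}$ ($A{\left(v \right)} = -2 + \sqrt{v + 5} = -2 + \sqrt{5 + v}$)
$a{\left(o \right)} = - 7 \sqrt{o}$
$P{\left(b \right)} = - b$ ($P{\left(b \right)} = \left(-2 + \sqrt{5 - 1}\right) - b = \left(-2 + \sqrt{4}\right) - b = \left(-2 + 2\right) - b = 0 - b = - b$)
$P^{2}{\left(a{\left(W \right)} \right)} = \left(- \left(-7\right) \sqrt{-1}\right)^{2} = \left(- \left(-7\right) i\right)^{2} = \left(7 i\right)^{2} = -49$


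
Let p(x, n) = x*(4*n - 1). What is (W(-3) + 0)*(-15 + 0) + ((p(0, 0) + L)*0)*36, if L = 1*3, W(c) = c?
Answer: 45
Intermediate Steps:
L = 3
p(x, n) = x*(-1 + 4*n)
(W(-3) + 0)*(-15 + 0) + ((p(0, 0) + L)*0)*36 = (-3 + 0)*(-15 + 0) + ((0*(-1 + 4*0) + 3)*0)*36 = -3*(-15) + ((0*(-1 + 0) + 3)*0)*36 = 45 + ((0*(-1) + 3)*0)*36 = 45 + ((0 + 3)*0)*36 = 45 + (3*0)*36 = 45 + 0*36 = 45 + 0 = 45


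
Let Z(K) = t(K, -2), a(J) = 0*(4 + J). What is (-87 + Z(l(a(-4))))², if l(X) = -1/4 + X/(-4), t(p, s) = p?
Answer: 121801/16 ≈ 7612.6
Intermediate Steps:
a(J) = 0
l(X) = -¼ - X/4 (l(X) = -1*¼ + X*(-¼) = -¼ - X/4)
Z(K) = K
(-87 + Z(l(a(-4))))² = (-87 + (-¼ - ¼*0))² = (-87 + (-¼ + 0))² = (-87 - ¼)² = (-349/4)² = 121801/16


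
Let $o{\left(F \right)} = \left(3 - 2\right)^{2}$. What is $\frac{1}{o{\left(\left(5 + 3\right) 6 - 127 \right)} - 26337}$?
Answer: $- \frac{1}{26336} \approx -3.7971 \cdot 10^{-5}$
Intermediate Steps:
$o{\left(F \right)} = 1$ ($o{\left(F \right)} = 1^{2} = 1$)
$\frac{1}{o{\left(\left(5 + 3\right) 6 - 127 \right)} - 26337} = \frac{1}{1 - 26337} = \frac{1}{-26336} = - \frac{1}{26336}$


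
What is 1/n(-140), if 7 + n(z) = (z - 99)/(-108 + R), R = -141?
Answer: -249/1504 ≈ -0.16556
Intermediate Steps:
n(z) = -548/83 - z/249 (n(z) = -7 + (z - 99)/(-108 - 141) = -7 + (-99 + z)/(-249) = -7 + (-99 + z)*(-1/249) = -7 + (33/83 - z/249) = -548/83 - z/249)
1/n(-140) = 1/(-548/83 - 1/249*(-140)) = 1/(-548/83 + 140/249) = 1/(-1504/249) = -249/1504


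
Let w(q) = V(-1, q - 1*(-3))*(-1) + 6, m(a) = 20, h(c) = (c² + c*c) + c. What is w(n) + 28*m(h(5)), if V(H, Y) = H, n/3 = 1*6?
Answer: 567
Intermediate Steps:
h(c) = c + 2*c² (h(c) = (c² + c²) + c = 2*c² + c = c + 2*c²)
n = 18 (n = 3*(1*6) = 3*6 = 18)
w(q) = 7 (w(q) = -1*(-1) + 6 = 1 + 6 = 7)
w(n) + 28*m(h(5)) = 7 + 28*20 = 7 + 560 = 567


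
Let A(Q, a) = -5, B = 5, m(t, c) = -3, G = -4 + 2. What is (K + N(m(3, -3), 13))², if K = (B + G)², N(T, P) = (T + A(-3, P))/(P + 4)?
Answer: 21025/289 ≈ 72.751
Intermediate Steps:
G = -2
N(T, P) = (-5 + T)/(4 + P) (N(T, P) = (T - 5)/(P + 4) = (-5 + T)/(4 + P))
K = 9 (K = (5 - 2)² = 3² = 9)
(K + N(m(3, -3), 13))² = (9 + (-5 - 3)/(4 + 13))² = (9 - 8/17)² = (145/17)² = 21025/289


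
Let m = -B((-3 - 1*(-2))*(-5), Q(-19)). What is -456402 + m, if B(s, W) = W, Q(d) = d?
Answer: -456383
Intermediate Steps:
m = 19 (m = -1*(-19) = 19)
-456402 + m = -456402 + 19 = -456383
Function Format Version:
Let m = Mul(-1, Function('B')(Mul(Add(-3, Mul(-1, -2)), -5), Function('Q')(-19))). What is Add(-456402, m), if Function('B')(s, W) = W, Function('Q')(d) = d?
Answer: -456383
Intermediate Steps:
m = 19 (m = Mul(-1, -19) = 19)
Add(-456402, m) = Add(-456402, 19) = -456383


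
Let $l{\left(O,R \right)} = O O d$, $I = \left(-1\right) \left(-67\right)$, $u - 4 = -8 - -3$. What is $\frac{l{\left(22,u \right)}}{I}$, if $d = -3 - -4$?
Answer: $\frac{484}{67} \approx 7.2239$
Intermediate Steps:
$u = -1$ ($u = 4 - 5 = -1$)
$I = 67$
$d = 1$ ($d = -3 + 4 = 1$)
$l{\left(O,R \right)} = O^{2}$ ($l{\left(O,R \right)} = O O 1 = O^{2} \cdot 1 = O^{2}$)
$\frac{l{\left(22,u \right)}}{I} = \frac{22^{2}}{67} = \frac{1}{67} \cdot 484 = \frac{484}{67}$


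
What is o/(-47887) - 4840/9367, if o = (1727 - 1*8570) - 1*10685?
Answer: -9655472/64079647 ≈ -0.15068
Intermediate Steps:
o = -17528 (o = (1727 - 8570) - 10685 = -6843 - 10685 = -17528)
o/(-47887) - 4840/9367 = -17528/(-47887) - 4840/9367 = -17528*(-1/47887) - 4840*1/9367 = 2504/6841 - 4840/9367 = -9655472/64079647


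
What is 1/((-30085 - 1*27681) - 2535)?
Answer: -1/60301 ≈ -1.6583e-5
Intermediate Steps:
1/((-30085 - 1*27681) - 2535) = 1/((-30085 - 27681) - 2535) = 1/(-57766 - 2535) = 1/(-60301) = -1/60301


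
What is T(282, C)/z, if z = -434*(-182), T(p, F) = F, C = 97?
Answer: 97/78988 ≈ 0.0012280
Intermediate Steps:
z = 78988
T(282, C)/z = 97/78988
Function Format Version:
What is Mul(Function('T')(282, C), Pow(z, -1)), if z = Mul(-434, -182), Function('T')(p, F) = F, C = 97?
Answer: Rational(97, 78988) ≈ 0.0012280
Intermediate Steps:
z = 78988
Mul(Function('T')(282, C), Pow(z, -1)) = Mul(97, Pow(78988, -1)) = Mul(97, Rational(1, 78988)) = Rational(97, 78988)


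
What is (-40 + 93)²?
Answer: 2809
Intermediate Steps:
(-40 + 93)² = 53² = 2809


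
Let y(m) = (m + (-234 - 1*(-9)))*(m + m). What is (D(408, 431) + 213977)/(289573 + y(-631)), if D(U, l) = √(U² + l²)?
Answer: 213977/1369845 + √14089/273969 ≈ 0.15664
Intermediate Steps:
y(m) = 2*m*(-225 + m) (y(m) = (m + (-234 + 9))*(2*m) = (m - 225)*(2*m) = (-225 + m)*(2*m) = 2*m*(-225 + m))
(D(408, 431) + 213977)/(289573 + y(-631)) = (√(408² + 431²) + 213977)/(289573 + 2*(-631)*(-225 - 631)) = (√(166464 + 185761) + 213977)/(289573 + 2*(-631)*(-856)) = (√352225 + 213977)/(289573 + 1080272) = (5*√14089 + 213977)/1369845 = (213977 + 5*√14089)*(1/1369845) = 213977/1369845 + √14089/273969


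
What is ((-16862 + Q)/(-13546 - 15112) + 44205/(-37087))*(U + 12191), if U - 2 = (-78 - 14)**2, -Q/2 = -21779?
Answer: -3330058077671/75917089 ≈ -43864.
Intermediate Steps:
Q = 43558 (Q = -2*(-21779) = 43558)
U = 8466 (U = 2 + (-78 - 14)**2 = 2 + (-92)**2 = 2 + 8464 = 8466)
((-16862 + Q)/(-13546 - 15112) + 44205/(-37087))*(U + 12191) = ((-16862 + 43558)/(-13546 - 15112) + 44205/(-37087))*(8466 + 12191) = (26696/(-28658) + 44205*(-1/37087))*20657 = (26696*(-1/28658) - 44205/37087)*20657 = (-13348/14329 - 44205/37087)*20657 = -1128450721/531419623*20657 = -3330058077671/75917089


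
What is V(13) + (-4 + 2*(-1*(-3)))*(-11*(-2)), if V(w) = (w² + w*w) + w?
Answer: 395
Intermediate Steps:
V(w) = w + 2*w² (V(w) = (w² + w²) + w = 2*w² + w = w + 2*w²)
V(13) + (-4 + 2*(-1*(-3)))*(-11*(-2)) = 13*(1 + 2*13) + (-4 + 2*(-1*(-3)))*(-11*(-2)) = 13*(1 + 26) + (-4 + 2*3)*22 = 13*27 + (-4 + 6)*22 = 351 + 2*22 = 351 + 44 = 395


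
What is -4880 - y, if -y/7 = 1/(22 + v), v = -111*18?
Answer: -9642887/1976 ≈ -4880.0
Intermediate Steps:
v = -1998
y = 7/1976 (y = -7/(22 - 1998) = -7/(-1976) = -7*(-1/1976) = 7/1976 ≈ 0.0035425)
-4880 - y = -4880 - 1*7/1976 = -4880 - 7/1976 = -9642887/1976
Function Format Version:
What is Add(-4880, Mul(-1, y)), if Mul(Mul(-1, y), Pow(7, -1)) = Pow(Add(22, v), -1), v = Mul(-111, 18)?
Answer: Rational(-9642887, 1976) ≈ -4880.0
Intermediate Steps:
v = -1998
y = Rational(7, 1976) (y = Mul(-7, Pow(Add(22, -1998), -1)) = Mul(-7, Pow(-1976, -1)) = Mul(-7, Rational(-1, 1976)) = Rational(7, 1976) ≈ 0.0035425)
Add(-4880, Mul(-1, y)) = Add(-4880, Mul(-1, Rational(7, 1976))) = Add(-4880, Rational(-7, 1976)) = Rational(-9642887, 1976)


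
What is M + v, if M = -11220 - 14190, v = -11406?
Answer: -36816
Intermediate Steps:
M = -25410
M + v = -25410 - 11406 = -36816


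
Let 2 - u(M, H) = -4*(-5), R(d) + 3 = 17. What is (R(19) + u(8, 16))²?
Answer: 16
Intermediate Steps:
R(d) = 14 (R(d) = -3 + 17 = 14)
u(M, H) = -18 (u(M, H) = 2 - (-4)*(-5) = 2 - 1*20 = 2 - 20 = -18)
(R(19) + u(8, 16))² = (14 - 18)² = (-4)² = 16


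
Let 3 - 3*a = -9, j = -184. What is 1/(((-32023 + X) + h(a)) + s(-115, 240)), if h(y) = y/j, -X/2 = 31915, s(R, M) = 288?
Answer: -46/4395991 ≈ -1.0464e-5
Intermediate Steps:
a = 4 (a = 1 - ⅓*(-9) = 1 + 3 = 4)
X = -63830 (X = -2*31915 = -63830)
h(y) = -y/184 (h(y) = y/(-184) = y*(-1/184) = -y/184)
1/(((-32023 + X) + h(a)) + s(-115, 240)) = 1/(((-32023 - 63830) - 1/184*4) + 288) = 1/((-95853 - 1/46) + 288) = 1/(-4409239/46 + 288) = 1/(-4395991/46) = -46/4395991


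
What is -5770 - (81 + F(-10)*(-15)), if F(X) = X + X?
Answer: -6151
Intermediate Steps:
F(X) = 2*X
-5770 - (81 + F(-10)*(-15)) = -5770 - (81 + (2*(-10))*(-15)) = -5770 - (81 - 20*(-15)) = -5770 - (81 + 300) = -5770 - 1*381 = -5770 - 381 = -6151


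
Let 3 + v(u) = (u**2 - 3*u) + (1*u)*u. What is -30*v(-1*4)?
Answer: -1230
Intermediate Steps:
v(u) = -3 - 3*u + 2*u**2 (v(u) = -3 + ((u**2 - 3*u) + (1*u)*u) = -3 + ((u**2 - 3*u) + u*u) = -3 + ((u**2 - 3*u) + u**2) = -3 + (-3*u + 2*u**2) = -3 - 3*u + 2*u**2)
-30*v(-1*4) = -30*(-3 - (-3)*4 + 2*(-1*4)**2) = -30*(-3 - 3*(-4) + 2*(-4)**2) = -30*(-3 + 12 + 2*16) = -30*(-3 + 12 + 32) = -30*41 = -1230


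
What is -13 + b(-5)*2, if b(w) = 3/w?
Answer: -71/5 ≈ -14.200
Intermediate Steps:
-13 + b(-5)*2 = -13 + (3/(-5))*2 = -13 + (3*(-⅕))*2 = -13 - ⅗*2 = -13 - 6/5 = -71/5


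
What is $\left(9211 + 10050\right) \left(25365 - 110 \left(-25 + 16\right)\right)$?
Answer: $507623655$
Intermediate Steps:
$\left(9211 + 10050\right) \left(25365 - 110 \left(-25 + 16\right)\right) = 19261 \left(25365 - -990\right) = 19261 \left(25365 + 990\right) = 19261 \cdot 26355 = 507623655$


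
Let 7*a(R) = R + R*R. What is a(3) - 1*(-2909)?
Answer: 20375/7 ≈ 2910.7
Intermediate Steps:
a(R) = R/7 + R²/7 (a(R) = (R + R*R)/7 = (R + R²)/7 = R/7 + R²/7)
a(3) - 1*(-2909) = (⅐)*3*(1 + 3) - 1*(-2909) = (⅐)*3*4 + 2909 = 12/7 + 2909 = 20375/7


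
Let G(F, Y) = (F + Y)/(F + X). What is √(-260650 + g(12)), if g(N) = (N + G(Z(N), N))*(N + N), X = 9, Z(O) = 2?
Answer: I*√31500106/11 ≈ 510.23*I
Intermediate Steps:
G(F, Y) = (F + Y)/(9 + F) (G(F, Y) = (F + Y)/(F + 9) = (F + Y)/(9 + F))
g(N) = 2*N*(2/11 + 12*N/11) (g(N) = (N + (2 + N)/(9 + 2))*(N + N) = (N + (2 + N)/11)*(2*N) = (N + (2/11 + N/11))*(2*N) = (2/11 + 12*N/11)*(2*N) = 2*N*(2/11 + 12*N/11))
√(-260650 + g(12)) = √(-260650 + (4/11)*12*(1 + 6*12)) = √(-260650 + (4/11)*12*(1 + 72)) = √(-260650 + (4/11)*12*73) = √(-260650 + 3504/11) = √(-2863646/11) = I*√31500106/11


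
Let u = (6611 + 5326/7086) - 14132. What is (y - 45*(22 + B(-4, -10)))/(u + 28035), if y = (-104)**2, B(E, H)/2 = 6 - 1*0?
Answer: 32900298/72683765 ≈ 0.45265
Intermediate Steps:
B(E, H) = 12 (B(E, H) = 2*(6 - 1*0) = 2*(6 + 0) = 2*6 = 12)
u = -26644240/3543 (u = (6611 + 5326*(1/7086)) - 14132 = (6611 + 2663/3543) - 14132 = 23425436/3543 - 14132 = -26644240/3543 ≈ -7520.3)
y = 10816
(y - 45*(22 + B(-4, -10)))/(u + 28035) = (10816 - 45*(22 + 12))/(-26644240/3543 + 28035) = (10816 - 45*34)/(72683765/3543) = (10816 - 1530)*(3543/72683765) = 9286*(3543/72683765) = 32900298/72683765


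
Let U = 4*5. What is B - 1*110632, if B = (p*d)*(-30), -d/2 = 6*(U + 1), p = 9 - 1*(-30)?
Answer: 184208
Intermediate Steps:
p = 39 (p = 9 + 30 = 39)
U = 20
d = -252 (d = -12*(20 + 1) = -12*21 = -2*126 = -252)
B = 294840 (B = (39*(-252))*(-30) = -9828*(-30) = 294840)
B - 1*110632 = 294840 - 1*110632 = 294840 - 110632 = 184208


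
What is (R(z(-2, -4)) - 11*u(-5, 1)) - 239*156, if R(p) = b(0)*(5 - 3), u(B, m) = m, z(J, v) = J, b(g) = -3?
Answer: -37301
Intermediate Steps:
R(p) = -6 (R(p) = -3*(5 - 3) = -3*2 = -6)
(R(z(-2, -4)) - 11*u(-5, 1)) - 239*156 = (-6 - 11*1) - 239*156 = (-6 - 11) - 37284 = -17 - 37284 = -37301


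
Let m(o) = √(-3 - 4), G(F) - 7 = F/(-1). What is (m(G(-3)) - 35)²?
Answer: (35 - I*√7)² ≈ 1218.0 - 185.2*I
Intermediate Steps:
G(F) = 7 - F (G(F) = 7 + F/(-1) = 7 + F*(-1) = 7 - F)
m(o) = I*√7 (m(o) = √(-7) = I*√7)
(m(G(-3)) - 35)² = (I*√7 - 35)² = (-35 + I*√7)²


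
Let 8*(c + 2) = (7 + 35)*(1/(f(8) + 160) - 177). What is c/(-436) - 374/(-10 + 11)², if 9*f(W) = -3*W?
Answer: -306106695/823168 ≈ -371.86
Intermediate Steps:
f(W) = -W/3 (f(W) = (-3*W)/9 = -W/3)
c = -1758137/1888 (c = -2 + ((7 + 35)*(1/(-⅓*8 + 160) - 177))/8 = -2 + (42*(1/(-8/3 + 160) - 177))/8 = -2 + (42*(1/(472/3) - 177))/8 = -2 + (42*(3/472 - 177))/8 = -2 + (42*(-83541/472))/8 = -2 + (⅛)*(-1754361/236) = -2 - 1754361/1888 = -1758137/1888 ≈ -931.22)
c/(-436) - 374/(-10 + 11)² = -1758137/1888/(-436) - 374/(-10 + 11)² = -1758137/1888*(-1/436) - 374/(1²) = 1758137/823168 - 374/1 = 1758137/823168 - 374*1 = 1758137/823168 - 374 = -306106695/823168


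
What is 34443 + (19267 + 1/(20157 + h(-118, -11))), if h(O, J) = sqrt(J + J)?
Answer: 21822623899567/406304671 - I*sqrt(22)/406304671 ≈ 53710.0 - 1.1544e-8*I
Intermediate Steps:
h(O, J) = sqrt(2)*sqrt(J) (h(O, J) = sqrt(2*J) = sqrt(2)*sqrt(J))
34443 + (19267 + 1/(20157 + h(-118, -11))) = 34443 + (19267 + 1/(20157 + sqrt(2)*sqrt(-11))) = 34443 + (19267 + 1/(20157 + sqrt(2)*(I*sqrt(11)))) = 34443 + (19267 + 1/(20157 + I*sqrt(22))) = 53710 + 1/(20157 + I*sqrt(22))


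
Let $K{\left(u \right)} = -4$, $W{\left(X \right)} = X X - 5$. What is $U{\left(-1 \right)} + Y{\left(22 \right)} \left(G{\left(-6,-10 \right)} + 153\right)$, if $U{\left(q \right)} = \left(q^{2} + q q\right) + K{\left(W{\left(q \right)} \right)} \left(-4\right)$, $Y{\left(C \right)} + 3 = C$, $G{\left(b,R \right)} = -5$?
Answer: $2830$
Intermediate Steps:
$W{\left(X \right)} = -5 + X^{2}$ ($W{\left(X \right)} = X^{2} - 5 = -5 + X^{2}$)
$Y{\left(C \right)} = -3 + C$
$U{\left(q \right)} = 16 + 2 q^{2}$ ($U{\left(q \right)} = \left(q^{2} + q q\right) - -16 = \left(q^{2} + q^{2}\right) + 16 = 2 q^{2} + 16 = 16 + 2 q^{2}$)
$U{\left(-1 \right)} + Y{\left(22 \right)} \left(G{\left(-6,-10 \right)} + 153\right) = \left(16 + 2 \left(-1\right)^{2}\right) + \left(-3 + 22\right) \left(-5 + 153\right) = \left(16 + 2 \cdot 1\right) + 19 \cdot 148 = \left(16 + 2\right) + 2812 = 18 + 2812 = 2830$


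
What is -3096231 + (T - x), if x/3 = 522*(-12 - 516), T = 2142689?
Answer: -126694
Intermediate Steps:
x = -826848 (x = 3*(522*(-12 - 516)) = 3*(522*(-528)) = 3*(-275616) = -826848)
-3096231 + (T - x) = -3096231 + (2142689 - 1*(-826848)) = -3096231 + (2142689 + 826848) = -3096231 + 2969537 = -126694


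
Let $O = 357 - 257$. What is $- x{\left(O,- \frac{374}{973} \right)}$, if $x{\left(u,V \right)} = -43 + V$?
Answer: $\frac{42213}{973} \approx 43.384$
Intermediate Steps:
$O = 100$ ($O = 357 - 257 = 100$)
$- x{\left(O,- \frac{374}{973} \right)} = - (-43 - \frac{374}{973}) = \left(-1\right) \left(- \frac{42213}{973}\right) = \frac{42213}{973}$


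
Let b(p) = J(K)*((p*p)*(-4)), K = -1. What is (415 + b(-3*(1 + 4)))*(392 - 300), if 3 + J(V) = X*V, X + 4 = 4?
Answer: 286580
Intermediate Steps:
X = 0 (X = -4 + 4 = 0)
J(V) = -3 (J(V) = -3 + 0*V = -3 + 0 = -3)
b(p) = 12*p**2 (b(p) = -3*p*p*(-4) = -3*p**2*(-4) = -(-12)*p**2 = 12*p**2)
(415 + b(-3*(1 + 4)))*(392 - 300) = (415 + 12*(-3*(1 + 4))**2)*(392 - 300) = (415 + 12*(-3*5)**2)*92 = (415 + 12*(-15)**2)*92 = (415 + 12*225)*92 = (415 + 2700)*92 = 3115*92 = 286580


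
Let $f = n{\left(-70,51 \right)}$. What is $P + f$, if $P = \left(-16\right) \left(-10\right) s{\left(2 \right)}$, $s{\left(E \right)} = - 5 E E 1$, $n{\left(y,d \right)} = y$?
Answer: $-3270$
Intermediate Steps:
$s{\left(E \right)} = - 5 E^{2}$ ($s{\left(E \right)} = - 5 E^{2} \cdot 1 = - 5 E^{2}$)
$P = -3200$ ($P = \left(-16\right) \left(-10\right) \left(- 5 \cdot 2^{2}\right) = 160 \left(\left(-5\right) 4\right) = 160 \left(-20\right) = -3200$)
$f = -70$
$P + f = -3200 - 70 = -3270$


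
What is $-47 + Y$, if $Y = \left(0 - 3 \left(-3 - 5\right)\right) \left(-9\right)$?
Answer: $-263$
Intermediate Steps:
$Y = -216$ ($Y = \left(0 - -24\right) \left(-9\right) = \left(0 + 24\right) \left(-9\right) = 24 \left(-9\right) = -216$)
$-47 + Y = -47 - 216 = -263$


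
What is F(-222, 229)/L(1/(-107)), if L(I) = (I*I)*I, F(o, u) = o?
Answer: 271959546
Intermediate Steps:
L(I) = I³ (L(I) = I²*I = I³)
F(-222, 229)/L(1/(-107)) = -222/((1/(-107))³) = -222/((-1/107)³) = -222/(-1/1225043) = -222*(-1225043) = 271959546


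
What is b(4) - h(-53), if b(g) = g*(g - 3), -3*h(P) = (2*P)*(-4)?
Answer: 436/3 ≈ 145.33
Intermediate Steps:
h(P) = 8*P/3 (h(P) = -2*P*(-4)/3 = -(-8)*P/3 = 8*P/3)
b(g) = g*(-3 + g)
b(4) - h(-53) = 4*(-3 + 4) - 8*(-53)/3 = 4*1 - 1*(-424/3) = 4 + 424/3 = 436/3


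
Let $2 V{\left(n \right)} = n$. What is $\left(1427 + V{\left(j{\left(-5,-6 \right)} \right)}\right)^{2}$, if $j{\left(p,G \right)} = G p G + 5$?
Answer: $\frac{7177041}{4} \approx 1.7943 \cdot 10^{6}$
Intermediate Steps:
$j{\left(p,G \right)} = 5 + p G^{2}$ ($j{\left(p,G \right)} = p G^{2} + 5 = 5 + p G^{2}$)
$V{\left(n \right)} = \frac{n}{2}$
$\left(1427 + V{\left(j{\left(-5,-6 \right)} \right)}\right)^{2} = \left(1427 + \frac{5 - 5 \left(-6\right)^{2}}{2}\right)^{2} = \left(1427 + \frac{5 - 180}{2}\right)^{2} = \left(1427 + \frac{1}{2} \left(-175\right)\right)^{2} = \left(1427 - \frac{175}{2}\right)^{2} = \left(\frac{2679}{2}\right)^{2} = \frac{7177041}{4}$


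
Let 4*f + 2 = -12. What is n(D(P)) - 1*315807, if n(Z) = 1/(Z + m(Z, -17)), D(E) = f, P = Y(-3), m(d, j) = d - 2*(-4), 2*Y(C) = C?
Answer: -315806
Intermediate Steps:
f = -7/2 (f = -½ + (¼)*(-12) = -½ - 3 = -7/2 ≈ -3.5000)
Y(C) = C/2
m(d, j) = 8 + d (m(d, j) = d + 8 = 8 + d)
P = -3/2 (P = (½)*(-3) = -3/2 ≈ -1.5000)
D(E) = -7/2
n(Z) = 1/(8 + 2*Z) (n(Z) = 1/(Z + (8 + Z)) = 1/(8 + 2*Z))
n(D(P)) - 1*315807 = 1/(2*(4 - 7/2)) - 1*315807 = 1/(2*(½)) - 315807 = (½)*2 - 315807 = 1 - 315807 = -315806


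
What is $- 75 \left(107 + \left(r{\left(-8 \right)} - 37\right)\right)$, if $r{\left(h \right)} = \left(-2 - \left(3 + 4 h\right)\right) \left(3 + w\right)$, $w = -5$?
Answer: $-1200$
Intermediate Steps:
$r{\left(h \right)} = 10 + 8 h$ ($r{\left(h \right)} = \left(-2 - \left(3 + 4 h\right)\right) \left(3 - 5\right) = \left(-2 - \left(3 + 4 h\right)\right) \left(-2\right) = \left(-5 - 4 h\right) \left(-2\right) = 10 + 8 h$)
$- 75 \left(107 + \left(r{\left(-8 \right)} - 37\right)\right) = - 75 \left(107 + \left(\left(10 + 8 \left(-8\right)\right) - 37\right)\right) = - 75 \left(107 + \left(\left(10 - 64\right) - 37\right)\right) = - 75 \left(107 - 91\right) = \left(-75\right) 16 = -1200$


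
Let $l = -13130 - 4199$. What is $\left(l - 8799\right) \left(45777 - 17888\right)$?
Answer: $-728683792$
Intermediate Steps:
$l = -17329$
$\left(l - 8799\right) \left(45777 - 17888\right) = \left(-17329 - 8799\right) \left(45777 - 17888\right) = \left(-26128\right) 27889 = -728683792$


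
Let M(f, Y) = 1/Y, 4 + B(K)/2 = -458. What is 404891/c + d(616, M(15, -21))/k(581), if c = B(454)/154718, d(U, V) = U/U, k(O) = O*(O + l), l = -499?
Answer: -53294319821587/786093 ≈ -6.7796e+7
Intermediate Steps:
B(K) = -924 (B(K) = -8 + 2*(-458) = -8 - 916 = -924)
k(O) = O*(-499 + O) (k(O) = O*(O - 499) = O*(-499 + O))
d(U, V) = 1
c = -462/77359 (c = -924/154718 = -924*1/154718 = -462/77359 ≈ -0.0059722)
404891/c + d(616, M(15, -21))/k(581) = 404891/(-462/77359) + 1/(581*(-499 + 581)) = 404891*(-77359/462) + 1/(581*82) = -31321962869/462 + 1/47642 = -53294319821587/786093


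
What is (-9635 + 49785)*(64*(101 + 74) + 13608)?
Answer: 996041200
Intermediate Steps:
(-9635 + 49785)*(64*(101 + 74) + 13608) = 40150*(64*175 + 13608) = 40150*(11200 + 13608) = 40150*24808 = 996041200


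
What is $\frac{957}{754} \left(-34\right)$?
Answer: $- \frac{561}{13} \approx -43.154$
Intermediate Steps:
$\frac{957}{754} \left(-34\right) = 957 \cdot \frac{1}{754} \left(-34\right) = \frac{33}{26} \left(-34\right) = - \frac{561}{13}$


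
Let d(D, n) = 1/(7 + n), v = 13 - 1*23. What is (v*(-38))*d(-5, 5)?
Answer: 95/3 ≈ 31.667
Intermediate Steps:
v = -10 (v = 13 - 23 = -10)
(v*(-38))*d(-5, 5) = (-10*(-38))/(7 + 5) = 380/12 = 380*(1/12) = 95/3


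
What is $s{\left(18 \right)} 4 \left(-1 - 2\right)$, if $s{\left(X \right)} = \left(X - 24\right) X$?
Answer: $1296$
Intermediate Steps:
$s{\left(X \right)} = X \left(-24 + X\right)$ ($s{\left(X \right)} = \left(-24 + X\right) X = X \left(-24 + X\right)$)
$s{\left(18 \right)} 4 \left(-1 - 2\right) = 18 \left(-24 + 18\right) 4 \left(-1 - 2\right) = 18 \left(-6\right) 4 \left(-3\right) = \left(-108\right) \left(-12\right) = 1296$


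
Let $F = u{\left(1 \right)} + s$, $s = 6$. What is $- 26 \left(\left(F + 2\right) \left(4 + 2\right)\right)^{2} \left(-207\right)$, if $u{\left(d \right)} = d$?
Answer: $15693912$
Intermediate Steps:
$F = 7$ ($F = 1 + 6 = 7$)
$- 26 \left(\left(F + 2\right) \left(4 + 2\right)\right)^{2} \left(-207\right) = - 26 \left(\left(7 + 2\right) \left(4 + 2\right)\right)^{2} \left(-207\right) = - 26 \left(9 \cdot 6\right)^{2} \left(-207\right) = - 26 \cdot 54^{2} \left(-207\right) = \left(-26\right) 2916 \left(-207\right) = \left(-75816\right) \left(-207\right) = 15693912$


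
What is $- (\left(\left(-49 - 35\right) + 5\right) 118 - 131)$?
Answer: $9453$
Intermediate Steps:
$- (\left(\left(-49 - 35\right) + 5\right) 118 - 131) = - (\left(-84 + 5\right) 118 - 131) = - (\left(-79\right) 118 - 131) = - (-9322 - 131) = \left(-1\right) \left(-9453\right) = 9453$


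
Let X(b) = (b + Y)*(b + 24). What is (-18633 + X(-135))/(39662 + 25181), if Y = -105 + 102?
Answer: -3315/64843 ≈ -0.051123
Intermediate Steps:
Y = -3
X(b) = (-3 + b)*(24 + b) (X(b) = (b - 3)*(b + 24) = (-3 + b)*(24 + b))
(-18633 + X(-135))/(39662 + 25181) = (-18633 + (-72 + (-135)**2 + 21*(-135)))/(39662 + 25181) = (-18633 + (-72 + 18225 - 2835))/64843 = (-18633 + 15318)*(1/64843) = -3315*1/64843 = -3315/64843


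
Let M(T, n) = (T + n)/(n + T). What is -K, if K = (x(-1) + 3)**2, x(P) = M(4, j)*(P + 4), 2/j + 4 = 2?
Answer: -36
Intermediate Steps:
j = -1 (j = 2/(-4 + 2) = 2/(-2) = 2*(-1/2) = -1)
M(T, n) = 1 (M(T, n) = (T + n)/(T + n) = 1)
x(P) = 4 + P (x(P) = 1*(P + 4) = 1*(4 + P) = 4 + P)
K = 36 (K = ((4 - 1) + 3)**2 = (3 + 3)**2 = 6**2 = 36)
-K = -1*36 = -36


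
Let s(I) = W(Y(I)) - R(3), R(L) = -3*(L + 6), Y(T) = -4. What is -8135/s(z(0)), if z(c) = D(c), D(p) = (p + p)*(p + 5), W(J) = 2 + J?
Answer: -1627/5 ≈ -325.40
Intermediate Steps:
D(p) = 2*p*(5 + p) (D(p) = (2*p)*(5 + p) = 2*p*(5 + p))
z(c) = 2*c*(5 + c)
R(L) = -18 - 3*L (R(L) = -3*(6 + L) = -18 - 3*L)
s(I) = 25 (s(I) = (2 - 4) - (-18 - 3*3) = -2 - (-18 - 9) = -2 - 1*(-27) = -2 + 27 = 25)
-8135/s(z(0)) = -8135/25 = -8135*1/25 = -1627/5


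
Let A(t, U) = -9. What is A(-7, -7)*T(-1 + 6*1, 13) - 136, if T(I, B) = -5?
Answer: -91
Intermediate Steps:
A(-7, -7)*T(-1 + 6*1, 13) - 136 = -9*(-5) - 136 = 45 - 136 = -91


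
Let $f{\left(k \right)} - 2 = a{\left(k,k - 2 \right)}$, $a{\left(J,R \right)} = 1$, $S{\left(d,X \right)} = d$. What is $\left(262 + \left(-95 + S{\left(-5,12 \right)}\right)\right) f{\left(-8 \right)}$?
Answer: $486$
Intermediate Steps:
$f{\left(k \right)} = 3$ ($f{\left(k \right)} = 2 + 1 = 3$)
$\left(262 + \left(-95 + S{\left(-5,12 \right)}\right)\right) f{\left(-8 \right)} = \left(262 - 100\right) 3 = 162 \cdot 3 = 486$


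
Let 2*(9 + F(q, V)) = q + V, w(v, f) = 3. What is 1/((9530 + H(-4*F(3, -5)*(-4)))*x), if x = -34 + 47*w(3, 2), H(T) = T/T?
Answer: 1/1019817 ≈ 9.8057e-7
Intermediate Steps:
F(q, V) = -9 + V/2 + q/2 (F(q, V) = -9 + (q + V)/2 = -9 + (V + q)/2 = -9 + (V/2 + q/2) = -9 + V/2 + q/2)
H(T) = 1
x = 107 (x = -34 + 47*3 = -34 + 141 = 107)
1/((9530 + H(-4*F(3, -5)*(-4)))*x) = 1/((9530 + 1)*107) = (1/107)/9531 = (1/9531)*(1/107) = 1/1019817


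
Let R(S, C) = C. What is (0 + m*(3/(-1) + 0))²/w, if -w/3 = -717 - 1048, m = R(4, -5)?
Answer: 15/353 ≈ 0.042493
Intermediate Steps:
m = -5
w = 5295 (w = -3*(-717 - 1048) = -3*(-1765) = 5295)
(0 + m*(3/(-1) + 0))²/w = (0 - 5*(3/(-1) + 0))²/5295 = (0 - 5*(3*(-1) + 0))²*(1/5295) = (0 - 5*(-3 + 0))²*(1/5295) = (0 - 5*(-3))²*(1/5295) = (0 + 15)²*(1/5295) = 15²*(1/5295) = 225*(1/5295) = 15/353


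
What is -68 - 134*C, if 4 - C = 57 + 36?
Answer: 11858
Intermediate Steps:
C = -89 (C = 4 - (57 + 36) = 4 - 1*93 = 4 - 93 = -89)
-68 - 134*C = -68 - 134*(-89) = -68 + 11926 = 11858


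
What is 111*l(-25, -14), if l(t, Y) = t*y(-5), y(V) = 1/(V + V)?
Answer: 555/2 ≈ 277.50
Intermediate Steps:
y(V) = 1/(2*V)
l(t, Y) = -t/10 (l(t, Y) = t*((1/2)/(-5)) = t*((1/2)*(-1/5)) = t*(-1/10) = -t/10)
111*l(-25, -14) = 111*(-1/10*(-25)) = 111*(5/2) = 555/2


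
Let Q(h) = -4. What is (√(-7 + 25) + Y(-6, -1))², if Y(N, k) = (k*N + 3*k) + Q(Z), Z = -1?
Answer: 19 - 6*√2 ≈ 10.515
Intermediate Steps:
Y(N, k) = -4 + 3*k + N*k (Y(N, k) = (k*N + 3*k) - 4 = (N*k + 3*k) - 4 = (3*k + N*k) - 4 = -4 + 3*k + N*k)
(√(-7 + 25) + Y(-6, -1))² = (√(-7 + 25) + (-4 + 3*(-1) - 6*(-1)))² = (√18 + (-4 - 3 + 6))² = (3*√2 - 1)² = (-1 + 3*√2)²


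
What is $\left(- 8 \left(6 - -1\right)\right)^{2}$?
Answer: $3136$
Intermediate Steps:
$\left(- 8 \left(6 - -1\right)\right)^{2} = \left(- 8 \left(6 + \left(-5 + 6\right)\right)\right)^{2} = \left(- 8 \left(6 + 1\right)\right)^{2} = \left(\left(-8\right) 7\right)^{2} = \left(-56\right)^{2} = 3136$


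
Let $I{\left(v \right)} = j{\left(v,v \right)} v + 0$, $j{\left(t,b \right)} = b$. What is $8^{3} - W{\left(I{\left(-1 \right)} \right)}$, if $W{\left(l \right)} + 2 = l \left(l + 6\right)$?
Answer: $507$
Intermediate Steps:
$I{\left(v \right)} = v^{2}$ ($I{\left(v \right)} = v v + 0 = v^{2} + 0 = v^{2}$)
$W{\left(l \right)} = -2 + l \left(6 + l\right)$ ($W{\left(l \right)} = -2 + l \left(l + 6\right) = -2 + l \left(6 + l\right)$)
$8^{3} - W{\left(I{\left(-1 \right)} \right)} = 8^{3} - \left(-2 + \left(\left(-1\right)^{2}\right)^{2} + 6 \left(-1\right)^{2}\right) = 512 - \left(-2 + 1^{2} + 6 \cdot 1\right) = 512 - \left(-2 + 1 + 6\right) = 512 - 5 = 507$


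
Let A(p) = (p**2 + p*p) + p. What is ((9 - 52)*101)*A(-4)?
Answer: -121604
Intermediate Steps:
A(p) = p + 2*p**2 (A(p) = (p**2 + p**2) + p = 2*p**2 + p = p + 2*p**2)
((9 - 52)*101)*A(-4) = ((9 - 52)*101)*(-4*(1 + 2*(-4))) = (-43*101)*(-4*(1 - 8)) = -(-17372)*(-7) = -4343*28 = -121604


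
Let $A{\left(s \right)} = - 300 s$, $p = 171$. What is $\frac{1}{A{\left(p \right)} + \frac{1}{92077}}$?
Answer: $- \frac{92077}{4723550099} \approx -1.9493 \cdot 10^{-5}$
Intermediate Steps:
$\frac{1}{A{\left(p \right)} + \frac{1}{92077}} = \frac{1}{\left(-300\right) 171 + \frac{1}{92077}} = \frac{1}{-51300 + \frac{1}{92077}} = \frac{1}{- \frac{4723550099}{92077}} = - \frac{92077}{4723550099}$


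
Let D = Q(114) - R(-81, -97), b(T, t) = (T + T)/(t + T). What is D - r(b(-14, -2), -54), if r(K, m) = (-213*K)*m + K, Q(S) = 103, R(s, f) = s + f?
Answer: -79397/4 ≈ -19849.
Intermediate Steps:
R(s, f) = f + s
b(T, t) = 2*T/(T + t) (b(T, t) = (2*T)/(T + t) = 2*T/(T + t))
r(K, m) = K - 213*K*m (r(K, m) = -213*K*m + K = K - 213*K*m)
D = 281 (D = 103 - (-97 - 81) = 103 - 1*(-178) = 103 + 178 = 281)
D - r(b(-14, -2), -54) = 281 - 2*(-14)/(-14 - 2)*(1 - 213*(-54)) = 281 - 2*(-14)/(-16)*(1 + 11502) = 281 - 2*(-14)*(-1/16)*11503 = 281 - 7*11503/4 = 281 - 1*80521/4 = 281 - 80521/4 = -79397/4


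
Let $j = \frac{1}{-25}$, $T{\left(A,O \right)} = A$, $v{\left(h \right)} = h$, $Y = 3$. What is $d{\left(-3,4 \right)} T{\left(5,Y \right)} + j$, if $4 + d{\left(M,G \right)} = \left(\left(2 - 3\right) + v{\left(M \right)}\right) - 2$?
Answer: $- \frac{1251}{25} \approx -50.04$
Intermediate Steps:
$j = - \frac{1}{25} \approx -0.04$
$d{\left(M,G \right)} = -7 + M$ ($d{\left(M,G \right)} = -4 + \left(\left(\left(2 - 3\right) + M\right) - 2\right) = -4 + \left(\left(-1 + M\right) - 2\right) = -4 + \left(-3 + M\right) = -7 + M$)
$d{\left(-3,4 \right)} T{\left(5,Y \right)} + j = \left(-7 - 3\right) 5 - \frac{1}{25} = \left(-10\right) 5 - \frac{1}{25} = -50 - \frac{1}{25} = - \frac{1251}{25}$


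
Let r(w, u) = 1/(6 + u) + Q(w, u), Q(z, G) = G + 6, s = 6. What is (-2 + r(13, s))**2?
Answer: 14641/144 ≈ 101.67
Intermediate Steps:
Q(z, G) = 6 + G
r(w, u) = 6 + u + 1/(6 + u) (r(w, u) = 1/(6 + u) + (6 + u) = 6 + u + 1/(6 + u))
(-2 + r(13, s))**2 = (-2 + (37 + 6**2 + 12*6)/(6 + 6))**2 = (-2 + (37 + 36 + 72)/12)**2 = (-2 + (1/12)*145)**2 = (-2 + 145/12)**2 = (121/12)**2 = 14641/144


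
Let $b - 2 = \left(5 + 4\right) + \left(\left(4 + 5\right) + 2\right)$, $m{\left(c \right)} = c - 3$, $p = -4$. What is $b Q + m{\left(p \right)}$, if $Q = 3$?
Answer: $59$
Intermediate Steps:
$m{\left(c \right)} = -3 + c$
$b = 22$ ($b = 2 + \left(\left(5 + 4\right) + \left(\left(4 + 5\right) + 2\right)\right) = 2 + \left(9 + \left(9 + 2\right)\right) = 2 + \left(9 + 11\right) = 2 + 20 = 22$)
$b Q + m{\left(p \right)} = 22 \cdot 3 - 7 = 66 - 7 = 59$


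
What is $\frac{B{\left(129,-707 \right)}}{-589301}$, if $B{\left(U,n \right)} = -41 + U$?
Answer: $- \frac{88}{589301} \approx -0.00014933$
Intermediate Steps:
$\frac{B{\left(129,-707 \right)}}{-589301} = \frac{-41 + 129}{-589301} = 88 \left(- \frac{1}{589301}\right) = - \frac{88}{589301}$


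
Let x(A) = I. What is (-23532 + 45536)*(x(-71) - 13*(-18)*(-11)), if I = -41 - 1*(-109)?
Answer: -55142024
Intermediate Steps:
I = 68 (I = -41 + 109 = 68)
x(A) = 68
(-23532 + 45536)*(x(-71) - 13*(-18)*(-11)) = (-23532 + 45536)*(68 - 13*(-18)*(-11)) = 22004*(68 + 234*(-11)) = 22004*(68 - 2574) = 22004*(-2506) = -55142024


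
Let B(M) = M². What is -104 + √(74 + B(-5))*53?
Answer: -104 + 159*√11 ≈ 423.34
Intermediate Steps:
-104 + √(74 + B(-5))*53 = -104 + √(74 + (-5)²)*53 = -104 + √(74 + 25)*53 = -104 + √99*53 = -104 + (3*√11)*53 = -104 + 159*√11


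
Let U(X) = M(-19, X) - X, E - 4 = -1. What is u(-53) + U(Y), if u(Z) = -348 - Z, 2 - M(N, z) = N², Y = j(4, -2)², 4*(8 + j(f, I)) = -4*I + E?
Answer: -10905/16 ≈ -681.56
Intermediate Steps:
E = 3 (E = 4 - 1 = 3)
j(f, I) = -29/4 - I (j(f, I) = -8 + (-4*I + 3)/4 = -8 + (3 - 4*I)/4 = -8 + (¾ - I) = -29/4 - I)
Y = 441/16 (Y = (-29/4 - 1*(-2))² = (-29/4 + 2)² = (-21/4)² = 441/16 ≈ 27.563)
M(N, z) = 2 - N²
U(X) = -359 - X (U(X) = (2 - 1*(-19)²) - X = (2 - 1*361) - X = (2 - 361) - X = -359 - X)
u(-53) + U(Y) = (-348 - 1*(-53)) + (-359 - 1*441/16) = (-348 + 53) + (-359 - 441/16) = -295 - 6185/16 = -10905/16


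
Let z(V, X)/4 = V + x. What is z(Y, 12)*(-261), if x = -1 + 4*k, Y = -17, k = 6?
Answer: -6264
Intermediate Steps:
x = 23 (x = -1 + 4*6 = -1 + 24 = 23)
z(V, X) = 92 + 4*V (z(V, X) = 4*(V + 23) = 4*(23 + V) = 92 + 4*V)
z(Y, 12)*(-261) = (92 + 4*(-17))*(-261) = (92 - 68)*(-261) = 24*(-261) = -6264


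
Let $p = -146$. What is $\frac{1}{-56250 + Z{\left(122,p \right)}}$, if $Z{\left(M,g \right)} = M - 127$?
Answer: $- \frac{1}{56255} \approx -1.7776 \cdot 10^{-5}$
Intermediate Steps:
$Z{\left(M,g \right)} = -127 + M$ ($Z{\left(M,g \right)} = M - 127 = -127 + M$)
$\frac{1}{-56250 + Z{\left(122,p \right)}} = \frac{1}{-56250 + \left(-127 + 122\right)} = \frac{1}{-56250 - 5} = \frac{1}{-56255} = - \frac{1}{56255}$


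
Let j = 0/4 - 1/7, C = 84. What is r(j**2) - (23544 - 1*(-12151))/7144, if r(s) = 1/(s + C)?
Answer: -146606259/29411848 ≈ -4.9846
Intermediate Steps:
j = -1/7 (j = 0*(1/4) - 1*1/7 = 0 - 1/7 = -1/7 ≈ -0.14286)
r(s) = 1/(84 + s) (r(s) = 1/(s + 84) = 1/(84 + s))
r(j**2) - (23544 - 1*(-12151))/7144 = 1/(84 + (-1/7)**2) - (23544 - 1*(-12151))/7144 = 1/(84 + 1/49) - (23544 + 12151)/7144 = 1/(4117/49) - 35695/7144 = 49/4117 - 1*35695/7144 = 49/4117 - 35695/7144 = -146606259/29411848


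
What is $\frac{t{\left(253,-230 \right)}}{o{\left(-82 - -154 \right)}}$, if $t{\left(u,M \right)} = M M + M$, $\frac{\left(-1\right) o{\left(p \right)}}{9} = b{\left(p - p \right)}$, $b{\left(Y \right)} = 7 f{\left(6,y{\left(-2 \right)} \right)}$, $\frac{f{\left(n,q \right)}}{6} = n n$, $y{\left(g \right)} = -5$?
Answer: $- \frac{26335}{6804} \approx -3.8705$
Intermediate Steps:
$f{\left(n,q \right)} = 6 n^{2}$ ($f{\left(n,q \right)} = 6 n n = 6 n^{2}$)
$b{\left(Y \right)} = 1512$ ($b{\left(Y \right)} = 7 \cdot 6 \cdot 6^{2} = 7 \cdot 6 \cdot 36 = 7 \cdot 216 = 1512$)
$o{\left(p \right)} = -13608$ ($o{\left(p \right)} = \left(-9\right) 1512 = -13608$)
$t{\left(u,M \right)} = M + M^{2}$ ($t{\left(u,M \right)} = M^{2} + M = M + M^{2}$)
$\frac{t{\left(253,-230 \right)}}{o{\left(-82 - -154 \right)}} = \frac{\left(-230\right) \left(1 - 230\right)}{-13608} = \left(-230\right) \left(-229\right) \left(- \frac{1}{13608}\right) = 52670 \left(- \frac{1}{13608}\right) = - \frac{26335}{6804}$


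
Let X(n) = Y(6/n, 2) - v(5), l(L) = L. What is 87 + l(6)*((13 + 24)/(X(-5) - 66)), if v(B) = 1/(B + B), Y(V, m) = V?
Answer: 56331/673 ≈ 83.701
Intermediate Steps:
v(B) = 1/(2*B)
X(n) = -⅒ + 6/n (X(n) = 6/n - 1/(2*5) = 6/n - 1*⅒ = 6/n - ⅒ = -⅒ + 6/n)
87 + l(6)*((13 + 24)/(X(-5) - 66)) = 87 + 6*((13 + 24)/((⅒)*(60 - 1*(-5))/(-5) - 66)) = 87 + 6*(37/((⅒)*(-⅕)*(60 + 5) - 66)) = 87 + 6*(37/((⅒)*(-⅕)*65 - 66)) = 87 + 6*(37/(-13/10 - 66)) = 87 + 6*(37/(-673/10)) = 87 + 6*(37*(-10/673)) = 87 + 6*(-370/673) = 87 - 2220/673 = 56331/673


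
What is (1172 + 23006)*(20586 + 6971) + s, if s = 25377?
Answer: 666298523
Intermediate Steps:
(1172 + 23006)*(20586 + 6971) + s = (1172 + 23006)*(20586 + 6971) + 25377 = 24178*27557 + 25377 = 666273146 + 25377 = 666298523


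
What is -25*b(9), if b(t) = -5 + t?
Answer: -100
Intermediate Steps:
-25*b(9) = -25*(-5 + 9) = -25*4 = -100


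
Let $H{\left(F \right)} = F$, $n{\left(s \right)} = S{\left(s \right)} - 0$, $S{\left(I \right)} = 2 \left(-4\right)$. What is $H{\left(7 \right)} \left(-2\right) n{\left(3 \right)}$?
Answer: $112$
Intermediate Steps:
$S{\left(I \right)} = -8$
$n{\left(s \right)} = -8$ ($n{\left(s \right)} = -8 - 0 = -8 + 0 = -8$)
$H{\left(7 \right)} \left(-2\right) n{\left(3 \right)} = 7 \left(-2\right) \left(-8\right) = \left(-14\right) \left(-8\right) = 112$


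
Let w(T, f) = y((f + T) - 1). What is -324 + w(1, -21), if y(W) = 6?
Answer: -318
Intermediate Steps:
w(T, f) = 6
-324 + w(1, -21) = -324 + 6 = -318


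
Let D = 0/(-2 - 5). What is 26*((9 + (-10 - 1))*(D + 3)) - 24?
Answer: -180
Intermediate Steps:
D = 0 (D = 0/(-7) = -1/7*0 = 0)
26*((9 + (-10 - 1))*(D + 3)) - 24 = 26*((9 + (-10 - 1))*(0 + 3)) - 24 = 26*((9 - 11)*3) - 24 = 26*(-2*3) - 24 = 26*(-6) - 24 = -156 - 24 = -180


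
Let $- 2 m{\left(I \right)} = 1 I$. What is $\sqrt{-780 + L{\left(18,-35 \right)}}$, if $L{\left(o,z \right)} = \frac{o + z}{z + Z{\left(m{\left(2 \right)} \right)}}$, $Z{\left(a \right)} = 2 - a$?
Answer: $\frac{i \sqrt{49886}}{8} \approx 27.919 i$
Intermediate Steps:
$m{\left(I \right)} = - \frac{I}{2}$ ($m{\left(I \right)} = - \frac{1 I}{2} = - \frac{I}{2}$)
$L{\left(o,z \right)} = \frac{o + z}{3 + z}$ ($L{\left(o,z \right)} = \frac{o + z}{z + \left(2 - \left(- \frac{1}{2}\right) 2\right)} = \frac{o + z}{z + \left(2 - -1\right)} = \frac{o + z}{z + \left(2 + 1\right)} = \frac{o + z}{z + 3} = \frac{o + z}{3 + z}$)
$\sqrt{-780 + L{\left(18,-35 \right)}} = \sqrt{-780 + \frac{18 - 35}{3 - 35}} = \sqrt{-780 + \frac{1}{-32} \left(-17\right)} = \sqrt{-780 - - \frac{17}{32}} = \sqrt{-780 + \frac{17}{32}} = \sqrt{- \frac{24943}{32}} = \frac{i \sqrt{49886}}{8}$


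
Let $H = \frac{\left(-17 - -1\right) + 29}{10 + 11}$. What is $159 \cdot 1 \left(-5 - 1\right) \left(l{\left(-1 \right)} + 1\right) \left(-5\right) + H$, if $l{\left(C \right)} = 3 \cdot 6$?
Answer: $\frac{1903243}{21} \approx 90631.0$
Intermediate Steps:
$l{\left(C \right)} = 18$
$H = \frac{13}{21}$ ($H = \frac{\left(-17 + 1\right) + 29}{21} = \left(-16 + 29\right) \frac{1}{21} = 13 \cdot \frac{1}{21} = \frac{13}{21} \approx 0.61905$)
$159 \cdot 1 \left(-5 - 1\right) \left(l{\left(-1 \right)} + 1\right) \left(-5\right) + H = 159 \cdot 1 \left(-5 - 1\right) \left(18 + 1\right) \left(-5\right) + \frac{13}{21} = 159 \cdot 1 \left(\left(-6\right) 19\right) \left(-5\right) + \frac{13}{21} = 159 \cdot 1 \left(-114\right) \left(-5\right) + \frac{13}{21} = 159 \left(\left(-114\right) \left(-5\right)\right) + \frac{13}{21} = 159 \cdot 570 + \frac{13}{21} = 90630 + \frac{13}{21} = \frac{1903243}{21}$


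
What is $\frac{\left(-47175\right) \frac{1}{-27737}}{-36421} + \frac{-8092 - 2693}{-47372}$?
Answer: $\frac{10892872278345}{47855633870044} \approx 0.22762$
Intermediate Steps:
$\frac{\left(-47175\right) \frac{1}{-27737}}{-36421} + \frac{-8092 - 2693}{-47372} = \left(-47175\right) \left(- \frac{1}{27737}\right) \left(- \frac{1}{36421}\right) + \left(-8092 - 2693\right) \left(- \frac{1}{47372}\right) = \frac{47175}{27737} \left(- \frac{1}{36421}\right) - - \frac{10785}{47372} = - \frac{47175}{1010209277} + \frac{10785}{47372} = \frac{10892872278345}{47855633870044}$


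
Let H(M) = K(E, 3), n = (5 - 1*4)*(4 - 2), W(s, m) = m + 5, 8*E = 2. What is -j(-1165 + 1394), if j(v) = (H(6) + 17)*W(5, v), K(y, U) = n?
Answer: -4446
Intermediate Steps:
E = ¼ (E = (⅛)*2 = ¼ ≈ 0.25000)
W(s, m) = 5 + m
n = 2 (n = (5 - 4)*2 = 1*2 = 2)
K(y, U) = 2
H(M) = 2
j(v) = 95 + 19*v (j(v) = (2 + 17)*(5 + v) = 19*(5 + v) = 95 + 19*v)
-j(-1165 + 1394) = -(95 + 19*(-1165 + 1394)) = -(95 + 19*229) = -(95 + 4351) = -1*4446 = -4446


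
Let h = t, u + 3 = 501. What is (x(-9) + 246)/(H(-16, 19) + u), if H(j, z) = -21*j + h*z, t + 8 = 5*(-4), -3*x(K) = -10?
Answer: 374/453 ≈ 0.82561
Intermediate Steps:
u = 498 (u = -3 + 501 = 498)
x(K) = 10/3 (x(K) = -⅓*(-10) = 10/3)
t = -28 (t = -8 + 5*(-4) = -8 - 20 = -28)
h = -28
H(j, z) = -28*z - 21*j (H(j, z) = -21*j - 28*z = -28*z - 21*j)
(x(-9) + 246)/(H(-16, 19) + u) = (10/3 + 246)/((-28*19 - 21*(-16)) + 498) = 748/(3*((-532 + 336) + 498)) = 748/(3*(-196 + 498)) = (748/3)/302 = (748/3)*(1/302) = 374/453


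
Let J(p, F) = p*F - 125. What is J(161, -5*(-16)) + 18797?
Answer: 31552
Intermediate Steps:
J(p, F) = -125 + F*p (J(p, F) = F*p - 125 = -125 + F*p)
J(161, -5*(-16)) + 18797 = (-125 - 5*(-16)*161) + 18797 = (-125 + 80*161) + 18797 = (-125 + 12880) + 18797 = 12755 + 18797 = 31552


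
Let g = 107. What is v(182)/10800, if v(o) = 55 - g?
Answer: -13/2700 ≈ -0.0048148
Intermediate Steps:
v(o) = -52 (v(o) = 55 - 1*107 = 55 - 107 = -52)
v(182)/10800 = -52/10800 = -52*1/10800 = -13/2700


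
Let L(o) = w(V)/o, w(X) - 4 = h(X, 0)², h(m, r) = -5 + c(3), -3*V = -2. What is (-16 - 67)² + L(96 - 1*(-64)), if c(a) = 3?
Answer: 137781/20 ≈ 6889.0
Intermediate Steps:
V = ⅔ (V = -⅓*(-2) = ⅔ ≈ 0.66667)
h(m, r) = -2 (h(m, r) = -5 + 3 = -2)
w(X) = 8 (w(X) = 4 + (-2)² = 4 + 4 = 8)
L(o) = 8/o
(-16 - 67)² + L(96 - 1*(-64)) = (-16 - 67)² + 8/(96 - 1*(-64)) = (-83)² + 8/(96 + 64) = 6889 + 8/160 = 6889 + 8*(1/160) = 6889 + 1/20 = 137781/20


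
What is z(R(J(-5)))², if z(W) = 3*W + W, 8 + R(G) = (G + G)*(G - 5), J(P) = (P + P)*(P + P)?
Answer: 5771137024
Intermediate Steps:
J(P) = 4*P² (J(P) = (2*P)*(2*P) = 4*P²)
R(G) = -8 + 2*G*(-5 + G) (R(G) = -8 + (G + G)*(G - 5) = -8 + (2*G)*(-5 + G) = -8 + 2*G*(-5 + G))
z(W) = 4*W
z(R(J(-5)))² = (4*(-8 - 40*(-5)² + 2*(4*(-5)²)²))² = (4*(-8 - 40*25 + 2*(4*25)²))² = (4*(-8 - 10*100 + 2*100²))² = (4*(-8 - 1000 + 2*10000))² = (4*(-8 - 1000 + 20000))² = (4*18992)² = 75968² = 5771137024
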